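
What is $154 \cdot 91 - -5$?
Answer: $14019$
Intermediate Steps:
$154 \cdot 91 - -5 = 14014 + \left(-1 + 6\right) = 14014 + 5 = 14019$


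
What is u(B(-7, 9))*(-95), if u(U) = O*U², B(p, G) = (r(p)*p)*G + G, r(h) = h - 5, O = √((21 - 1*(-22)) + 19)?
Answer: -55596375*√62 ≈ -4.3777e+8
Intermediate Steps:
O = √62 (O = √((21 + 22) + 19) = √(43 + 19) = √62 ≈ 7.8740)
r(h) = -5 + h
B(p, G) = G + G*p*(-5 + p) (B(p, G) = ((-5 + p)*p)*G + G = (p*(-5 + p))*G + G = G*p*(-5 + p) + G = G + G*p*(-5 + p))
u(U) = √62*U²
u(B(-7, 9))*(-95) = (√62*(9*(1 - 7*(-5 - 7)))²)*(-95) = (√62*(9*(1 - 7*(-12)))²)*(-95) = (√62*(9*(1 + 84))²)*(-95) = (√62*(9*85)²)*(-95) = (√62*765²)*(-95) = (√62*585225)*(-95) = (585225*√62)*(-95) = -55596375*√62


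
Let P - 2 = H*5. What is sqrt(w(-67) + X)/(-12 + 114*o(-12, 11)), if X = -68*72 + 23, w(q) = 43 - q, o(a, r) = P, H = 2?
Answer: I*sqrt(4763)/1356 ≈ 0.050896*I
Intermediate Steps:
P = 12 (P = 2 + 2*5 = 2 + 10 = 12)
o(a, r) = 12
X = -4873 (X = -4896 + 23 = -4873)
sqrt(w(-67) + X)/(-12 + 114*o(-12, 11)) = sqrt((43 - 1*(-67)) - 4873)/(-12 + 114*12) = sqrt((43 + 67) - 4873)/(-12 + 1368) = sqrt(110 - 4873)/1356 = sqrt(-4763)*(1/1356) = (I*sqrt(4763))*(1/1356) = I*sqrt(4763)/1356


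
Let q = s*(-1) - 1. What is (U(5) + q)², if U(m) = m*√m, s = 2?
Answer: 134 - 30*√5 ≈ 66.918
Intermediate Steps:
q = -3 (q = 2*(-1) - 1 = -2 - 1 = -3)
U(m) = m^(3/2)
(U(5) + q)² = (5^(3/2) - 3)² = (5*√5 - 3)² = (-3 + 5*√5)²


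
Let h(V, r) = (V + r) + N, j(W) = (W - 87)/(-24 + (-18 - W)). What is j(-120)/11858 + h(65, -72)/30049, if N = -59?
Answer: -22421709/9264347092 ≈ -0.0024202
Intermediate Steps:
j(W) = (-87 + W)/(-42 - W)
h(V, r) = -59 + V + r (h(V, r) = (V + r) - 59 = -59 + V + r)
j(-120)/11858 + h(65, -72)/30049 = ((87 - 1*(-120))/(42 - 120))/11858 + (-59 + 65 - 72)/30049 = ((87 + 120)/(-78))*(1/11858) - 66*1/30049 = -1/78*207*(1/11858) - 66/30049 = -69/26*1/11858 - 66/30049 = -69/308308 - 66/30049 = -22421709/9264347092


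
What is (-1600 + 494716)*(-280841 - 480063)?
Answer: -375213936864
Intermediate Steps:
(-1600 + 494716)*(-280841 - 480063) = 493116*(-760904) = -375213936864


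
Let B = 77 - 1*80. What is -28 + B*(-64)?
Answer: 164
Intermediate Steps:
B = -3 (B = 77 - 80 = -3)
-28 + B*(-64) = -28 - 3*(-64) = -28 + 192 = 164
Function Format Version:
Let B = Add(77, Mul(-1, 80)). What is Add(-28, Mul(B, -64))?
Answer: 164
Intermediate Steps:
B = -3 (B = Add(77, -80) = -3)
Add(-28, Mul(B, -64)) = Add(-28, Mul(-3, -64)) = Add(-28, 192) = 164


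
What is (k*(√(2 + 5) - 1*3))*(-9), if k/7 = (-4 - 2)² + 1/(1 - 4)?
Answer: 6741 - 2247*√7 ≈ 796.00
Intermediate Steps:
k = 749/3 (k = 7*((-4 - 2)² + 1/(1 - 4)) = 7*((-6)² + 1/(-3)) = 7*(36 - ⅓) = 7*(107/3) = 749/3 ≈ 249.67)
(k*(√(2 + 5) - 1*3))*(-9) = (749*(√(2 + 5) - 1*3)/3)*(-9) = (749*(√7 - 3)/3)*(-9) = (749*(-3 + √7)/3)*(-9) = (-749 + 749*√7/3)*(-9) = 6741 - 2247*√7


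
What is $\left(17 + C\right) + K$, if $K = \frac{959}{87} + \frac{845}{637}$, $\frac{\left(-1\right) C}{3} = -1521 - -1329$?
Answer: $\frac{2580605}{4263} \approx 605.35$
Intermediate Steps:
$C = 576$ ($C = - 3 \left(-1521 - -1329\right) = - 3 \left(-1521 + 1329\right) = \left(-3\right) \left(-192\right) = 576$)
$K = \frac{52646}{4263}$ ($K = 959 \cdot \frac{1}{87} + 845 \cdot \frac{1}{637} = \frac{959}{87} + \frac{65}{49} = \frac{52646}{4263} \approx 12.35$)
$\left(17 + C\right) + K = \left(17 + 576\right) + \frac{52646}{4263} = 593 + \frac{52646}{4263} = \frac{2580605}{4263}$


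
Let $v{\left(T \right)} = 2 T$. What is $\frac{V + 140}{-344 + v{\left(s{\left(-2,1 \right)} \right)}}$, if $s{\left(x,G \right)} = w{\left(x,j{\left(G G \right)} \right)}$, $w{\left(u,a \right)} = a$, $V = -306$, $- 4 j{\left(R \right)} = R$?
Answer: $\frac{332}{689} \approx 0.48186$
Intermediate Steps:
$j{\left(R \right)} = - \frac{R}{4}$
$s{\left(x,G \right)} = - \frac{G^{2}}{4}$ ($s{\left(x,G \right)} = - \frac{G G}{4} = - \frac{G^{2}}{4}$)
$\frac{V + 140}{-344 + v{\left(s{\left(-2,1 \right)} \right)}} = \frac{-306 + 140}{-344 + 2 \left(- \frac{1^{2}}{4}\right)} = - \frac{166}{-344 + 2 \left(\left(- \frac{1}{4}\right) 1\right)} = - \frac{166}{-344 + 2 \left(- \frac{1}{4}\right)} = - \frac{166}{-344 - \frac{1}{2}} = - \frac{166}{- \frac{689}{2}} = \left(-166\right) \left(- \frac{2}{689}\right) = \frac{332}{689}$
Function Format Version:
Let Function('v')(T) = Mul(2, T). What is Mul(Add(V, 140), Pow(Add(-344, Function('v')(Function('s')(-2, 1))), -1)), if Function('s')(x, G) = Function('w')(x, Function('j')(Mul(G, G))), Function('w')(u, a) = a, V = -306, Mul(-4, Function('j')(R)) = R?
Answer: Rational(332, 689) ≈ 0.48186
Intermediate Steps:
Function('j')(R) = Mul(Rational(-1, 4), R)
Function('s')(x, G) = Mul(Rational(-1, 4), Pow(G, 2)) (Function('s')(x, G) = Mul(Rational(-1, 4), Mul(G, G)) = Mul(Rational(-1, 4), Pow(G, 2)))
Mul(Add(V, 140), Pow(Add(-344, Function('v')(Function('s')(-2, 1))), -1)) = Mul(Add(-306, 140), Pow(Add(-344, Mul(2, Mul(Rational(-1, 4), Pow(1, 2)))), -1)) = Mul(-166, Pow(Add(-344, Mul(2, Mul(Rational(-1, 4), 1))), -1)) = Mul(-166, Pow(Add(-344, Mul(2, Rational(-1, 4))), -1)) = Mul(-166, Pow(Add(-344, Rational(-1, 2)), -1)) = Mul(-166, Pow(Rational(-689, 2), -1)) = Mul(-166, Rational(-2, 689)) = Rational(332, 689)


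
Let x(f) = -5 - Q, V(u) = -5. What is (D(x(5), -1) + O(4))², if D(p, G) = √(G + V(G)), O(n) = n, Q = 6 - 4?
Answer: (4 + I*√6)² ≈ 10.0 + 19.596*I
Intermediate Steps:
Q = 2
x(f) = -7 (x(f) = -5 - 1*2 = -5 - 2 = -7)
D(p, G) = √(-5 + G) (D(p, G) = √(G - 5) = √(-5 + G))
(D(x(5), -1) + O(4))² = (√(-5 - 1) + 4)² = (√(-6) + 4)² = (I*√6 + 4)² = (4 + I*√6)²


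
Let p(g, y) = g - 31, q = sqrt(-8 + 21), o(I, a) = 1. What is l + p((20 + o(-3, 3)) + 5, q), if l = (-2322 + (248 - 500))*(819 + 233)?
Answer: -2707853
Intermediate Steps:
q = sqrt(13) ≈ 3.6056
l = -2707848 (l = (-2322 - 252)*1052 = -2574*1052 = -2707848)
p(g, y) = -31 + g
l + p((20 + o(-3, 3)) + 5, q) = -2707848 + (-31 + ((20 + 1) + 5)) = -2707848 + (-31 + (21 + 5)) = -2707848 + (-31 + 26) = -2707848 - 5 = -2707853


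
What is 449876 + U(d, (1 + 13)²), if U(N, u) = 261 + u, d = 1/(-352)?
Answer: 450333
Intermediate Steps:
d = -1/352 ≈ -0.0028409
449876 + U(d, (1 + 13)²) = 449876 + (261 + (1 + 13)²) = 449876 + (261 + 14²) = 449876 + (261 + 196) = 449876 + 457 = 450333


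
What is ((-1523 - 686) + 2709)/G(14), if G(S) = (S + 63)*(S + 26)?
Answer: 25/154 ≈ 0.16234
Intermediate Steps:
G(S) = (26 + S)*(63 + S) (G(S) = (63 + S)*(26 + S) = (26 + S)*(63 + S))
((-1523 - 686) + 2709)/G(14) = ((-1523 - 686) + 2709)/(1638 + 14**2 + 89*14) = (-2209 + 2709)/(1638 + 196 + 1246) = 500/3080 = 500*(1/3080) = 25/154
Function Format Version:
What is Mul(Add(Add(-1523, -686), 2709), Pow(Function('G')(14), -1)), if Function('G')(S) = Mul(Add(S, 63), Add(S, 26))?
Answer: Rational(25, 154) ≈ 0.16234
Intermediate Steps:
Function('G')(S) = Mul(Add(26, S), Add(63, S)) (Function('G')(S) = Mul(Add(63, S), Add(26, S)) = Mul(Add(26, S), Add(63, S)))
Mul(Add(Add(-1523, -686), 2709), Pow(Function('G')(14), -1)) = Mul(Add(Add(-1523, -686), 2709), Pow(Add(1638, Pow(14, 2), Mul(89, 14)), -1)) = Mul(Add(-2209, 2709), Pow(Add(1638, 196, 1246), -1)) = Mul(500, Pow(3080, -1)) = Mul(500, Rational(1, 3080)) = Rational(25, 154)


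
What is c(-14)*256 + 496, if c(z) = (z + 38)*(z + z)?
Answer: -171536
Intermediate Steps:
c(z) = 2*z*(38 + z) (c(z) = (38 + z)*(2*z) = 2*z*(38 + z))
c(-14)*256 + 496 = (2*(-14)*(38 - 14))*256 + 496 = (2*(-14)*24)*256 + 496 = -672*256 + 496 = -172032 + 496 = -171536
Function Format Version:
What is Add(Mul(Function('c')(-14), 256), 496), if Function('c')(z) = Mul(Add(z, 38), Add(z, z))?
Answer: -171536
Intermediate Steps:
Function('c')(z) = Mul(2, z, Add(38, z)) (Function('c')(z) = Mul(Add(38, z), Mul(2, z)) = Mul(2, z, Add(38, z)))
Add(Mul(Function('c')(-14), 256), 496) = Add(Mul(Mul(2, -14, Add(38, -14)), 256), 496) = Add(Mul(Mul(2, -14, 24), 256), 496) = Add(Mul(-672, 256), 496) = Add(-172032, 496) = -171536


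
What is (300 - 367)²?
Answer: 4489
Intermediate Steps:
(300 - 367)² = (-67)² = 4489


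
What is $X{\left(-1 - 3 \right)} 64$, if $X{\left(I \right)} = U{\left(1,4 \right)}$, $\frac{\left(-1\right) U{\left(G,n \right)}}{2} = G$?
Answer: $-128$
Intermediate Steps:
$U{\left(G,n \right)} = - 2 G$
$X{\left(I \right)} = -2$ ($X{\left(I \right)} = \left(-2\right) 1 = -2$)
$X{\left(-1 - 3 \right)} 64 = \left(-2\right) 64 = -128$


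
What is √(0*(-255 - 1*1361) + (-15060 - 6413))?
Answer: I*√21473 ≈ 146.54*I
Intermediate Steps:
√(0*(-255 - 1*1361) + (-15060 - 6413)) = √(0*(-255 - 1361) - 21473) = √(0*(-1616) - 21473) = √(0 - 21473) = √(-21473) = I*√21473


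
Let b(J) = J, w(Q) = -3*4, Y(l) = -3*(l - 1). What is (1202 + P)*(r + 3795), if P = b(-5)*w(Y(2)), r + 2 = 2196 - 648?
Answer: 6740342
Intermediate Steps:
Y(l) = 3 - 3*l (Y(l) = -3*(-1 + l) = 3 - 3*l)
r = 1546 (r = -2 + (2196 - 648) = -2 + 1548 = 1546)
w(Q) = -12
P = 60 (P = -5*(-12) = 60)
(1202 + P)*(r + 3795) = (1202 + 60)*(1546 + 3795) = 1262*5341 = 6740342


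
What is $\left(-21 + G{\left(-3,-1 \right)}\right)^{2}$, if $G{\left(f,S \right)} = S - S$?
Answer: $441$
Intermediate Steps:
$G{\left(f,S \right)} = 0$
$\left(-21 + G{\left(-3,-1 \right)}\right)^{2} = \left(-21 + 0\right)^{2} = \left(-21\right)^{2} = 441$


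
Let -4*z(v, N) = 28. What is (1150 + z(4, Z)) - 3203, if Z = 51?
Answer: -2060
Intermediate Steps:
z(v, N) = -7 (z(v, N) = -1/4*28 = -7)
(1150 + z(4, Z)) - 3203 = (1150 - 7) - 3203 = 1143 - 3203 = -2060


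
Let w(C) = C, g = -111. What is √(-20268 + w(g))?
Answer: I*√20379 ≈ 142.76*I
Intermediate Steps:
√(-20268 + w(g)) = √(-20268 - 111) = √(-20379) = I*√20379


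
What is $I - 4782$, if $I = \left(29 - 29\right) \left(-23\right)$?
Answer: $-4782$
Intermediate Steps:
$I = 0$ ($I = 0 \left(-23\right) = 0$)
$I - 4782 = 0 - 4782 = -4782$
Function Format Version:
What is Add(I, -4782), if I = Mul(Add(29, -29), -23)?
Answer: -4782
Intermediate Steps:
I = 0 (I = Mul(0, -23) = 0)
Add(I, -4782) = Add(0, -4782) = -4782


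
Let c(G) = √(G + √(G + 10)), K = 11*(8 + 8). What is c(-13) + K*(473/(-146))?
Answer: -41624/73 + √(-13 + I*√3) ≈ -569.95 + 3.6135*I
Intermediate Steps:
K = 176 (K = 11*16 = 176)
c(G) = √(G + √(10 + G))
c(-13) + K*(473/(-146)) = √(-13 + √(10 - 13)) + 176*(473/(-146)) = √(-13 + √(-3)) + 176*(473*(-1/146)) = √(-13 + I*√3) + 176*(-473/146) = √(-13 + I*√3) - 41624/73 = -41624/73 + √(-13 + I*√3)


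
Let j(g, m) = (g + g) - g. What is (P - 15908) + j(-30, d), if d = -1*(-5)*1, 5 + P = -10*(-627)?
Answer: -9673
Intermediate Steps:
P = 6265 (P = -5 - 10*(-627) = -5 + 6270 = 6265)
d = 5 (d = 5*1 = 5)
j(g, m) = g (j(g, m) = 2*g - g = g)
(P - 15908) + j(-30, d) = (6265 - 15908) - 30 = -9643 - 30 = -9673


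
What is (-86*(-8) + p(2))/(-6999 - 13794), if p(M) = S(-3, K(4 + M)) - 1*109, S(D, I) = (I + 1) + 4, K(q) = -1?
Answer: -583/20793 ≈ -0.028038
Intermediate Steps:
S(D, I) = 5 + I (S(D, I) = (1 + I) + 4 = 5 + I)
p(M) = -105 (p(M) = (5 - 1) - 1*109 = 4 - 109 = -105)
(-86*(-8) + p(2))/(-6999 - 13794) = (-86*(-8) - 105)/(-6999 - 13794) = (688 - 105)/(-20793) = 583*(-1/20793) = -583/20793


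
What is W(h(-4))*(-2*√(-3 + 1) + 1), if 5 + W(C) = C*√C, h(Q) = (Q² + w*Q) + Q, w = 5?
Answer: -69 - 6*I*√2 ≈ -69.0 - 8.4853*I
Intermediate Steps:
h(Q) = Q² + 6*Q (h(Q) = (Q² + 5*Q) + Q = Q² + 6*Q)
W(C) = -5 + C^(3/2) (W(C) = -5 + C*√C = -5 + C^(3/2))
W(h(-4))*(-2*√(-3 + 1) + 1) = (-5 + (-4*(6 - 4))^(3/2))*(-2*√(-3 + 1) + 1) = (-5 + (-4*2)^(3/2))*(-2*I*√2 + 1) = (-5 + (-8)^(3/2))*(-2*I*√2 + 1) = (-5 - 16*I*√2)*(-2*I*√2 + 1) = (-5 - 16*I*√2)*(1 - 2*I*√2) = (1 - 2*I*√2)*(-5 - 16*I*√2)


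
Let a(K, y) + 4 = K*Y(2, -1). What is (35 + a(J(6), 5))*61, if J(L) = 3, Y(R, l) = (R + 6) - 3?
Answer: 2806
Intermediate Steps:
Y(R, l) = 3 + R (Y(R, l) = (6 + R) - 3 = 3 + R)
a(K, y) = -4 + 5*K (a(K, y) = -4 + K*(3 + 2) = -4 + K*5 = -4 + 5*K)
(35 + a(J(6), 5))*61 = (35 + (-4 + 5*3))*61 = (35 + (-4 + 15))*61 = (35 + 11)*61 = 46*61 = 2806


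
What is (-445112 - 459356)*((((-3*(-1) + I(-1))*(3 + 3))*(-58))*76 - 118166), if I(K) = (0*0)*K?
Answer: 178641474680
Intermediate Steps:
I(K) = 0 (I(K) = 0*K = 0)
(-445112 - 459356)*((((-3*(-1) + I(-1))*(3 + 3))*(-58))*76 - 118166) = (-445112 - 459356)*((((-3*(-1) + 0)*(3 + 3))*(-58))*76 - 118166) = -904468*((((3 + 0)*6)*(-58))*76 - 118166) = -904468*(((3*6)*(-58))*76 - 118166) = -904468*((18*(-58))*76 - 118166) = -904468*(-1044*76 - 118166) = -904468*(-79344 - 118166) = -904468*(-197510) = 178641474680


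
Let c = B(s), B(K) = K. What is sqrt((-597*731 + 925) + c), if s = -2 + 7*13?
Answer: 3*I*sqrt(48377) ≈ 659.84*I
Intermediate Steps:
s = 89 (s = -2 + 91 = 89)
c = 89
sqrt((-597*731 + 925) + c) = sqrt((-597*731 + 925) + 89) = sqrt((-436407 + 925) + 89) = sqrt(-435482 + 89) = sqrt(-435393) = 3*I*sqrt(48377)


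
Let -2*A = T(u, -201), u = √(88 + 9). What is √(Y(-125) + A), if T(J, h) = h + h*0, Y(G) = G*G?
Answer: √62902/2 ≈ 125.40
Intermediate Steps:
u = √97 ≈ 9.8489
Y(G) = G²
T(J, h) = h (T(J, h) = h + 0 = h)
A = 201/2 (A = -½*(-201) = 201/2 ≈ 100.50)
√(Y(-125) + A) = √((-125)² + 201/2) = √(15625 + 201/2) = √(31451/2) = √62902/2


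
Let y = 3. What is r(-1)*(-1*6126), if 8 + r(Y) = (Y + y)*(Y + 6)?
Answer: -12252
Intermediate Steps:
r(Y) = -8 + (3 + Y)*(6 + Y) (r(Y) = -8 + (Y + 3)*(Y + 6) = -8 + (3 + Y)*(6 + Y))
r(-1)*(-1*6126) = (10 + (-1)² + 9*(-1))*(-1*6126) = (10 + 1 - 9)*(-6126) = 2*(-6126) = -12252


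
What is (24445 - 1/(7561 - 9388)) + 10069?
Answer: 63057079/1827 ≈ 34514.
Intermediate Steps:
(24445 - 1/(7561 - 9388)) + 10069 = (24445 - 1/(-1827)) + 10069 = (24445 - 1*(-1/1827)) + 10069 = (24445 + 1/1827) + 10069 = 44661016/1827 + 10069 = 63057079/1827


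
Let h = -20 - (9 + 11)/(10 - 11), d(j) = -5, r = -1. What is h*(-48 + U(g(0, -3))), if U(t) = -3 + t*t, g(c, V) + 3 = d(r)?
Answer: 0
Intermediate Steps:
g(c, V) = -8 (g(c, V) = -3 - 5 = -8)
U(t) = -3 + t**2
h = 0 (h = -20 - 20/(-1) = -20 - 20*(-1) = -20 - 1*(-20) = -20 + 20 = 0)
h*(-48 + U(g(0, -3))) = 0*(-48 + (-3 + (-8)**2)) = 0*(-48 + (-3 + 64)) = 0*(-48 + 61) = 0*13 = 0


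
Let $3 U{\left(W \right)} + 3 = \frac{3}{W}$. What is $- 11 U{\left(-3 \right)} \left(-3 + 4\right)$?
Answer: $\frac{44}{3} \approx 14.667$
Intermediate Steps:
$U{\left(W \right)} = -1 + \frac{1}{W}$ ($U{\left(W \right)} = -1 + \frac{3 \frac{1}{W}}{3} = -1 + \frac{1}{W}$)
$- 11 U{\left(-3 \right)} \left(-3 + 4\right) = - 11 \frac{1 - -3}{-3} \left(-3 + 4\right) = - 11 \left(- \frac{1 + 3}{3}\right) 1 = - 11 \left(\left(- \frac{1}{3}\right) 4\right) 1 = \left(-11\right) \left(- \frac{4}{3}\right) 1 = \frac{44}{3} \cdot 1 = \frac{44}{3}$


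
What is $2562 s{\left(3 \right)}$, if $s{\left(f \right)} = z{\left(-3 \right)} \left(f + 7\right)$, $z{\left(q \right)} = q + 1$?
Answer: $-51240$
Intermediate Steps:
$z{\left(q \right)} = 1 + q$
$s{\left(f \right)} = -14 - 2 f$ ($s{\left(f \right)} = \left(1 - 3\right) \left(f + 7\right) = - 2 \left(7 + f\right) = -14 - 2 f$)
$2562 s{\left(3 \right)} = 2562 \left(-14 - 6\right) = 2562 \left(-20\right) = -51240$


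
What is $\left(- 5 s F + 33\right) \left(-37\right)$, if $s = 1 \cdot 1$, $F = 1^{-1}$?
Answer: $-1036$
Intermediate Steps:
$F = 1$
$s = 1$
$\left(- 5 s F + 33\right) \left(-37\right) = \left(\left(-5\right) 1 \cdot 1 + 33\right) \left(-37\right) = \left(\left(-5\right) 1 + 33\right) \left(-37\right) = \left(-5 + 33\right) \left(-37\right) = 28 \left(-37\right) = -1036$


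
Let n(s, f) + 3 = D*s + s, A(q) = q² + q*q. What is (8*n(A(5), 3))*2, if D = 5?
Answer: 4752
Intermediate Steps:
A(q) = 2*q² (A(q) = q² + q² = 2*q²)
n(s, f) = -3 + 6*s (n(s, f) = -3 + (5*s + s) = -3 + 6*s)
(8*n(A(5), 3))*2 = (8*(-3 + 6*(2*5²)))*2 = (8*(-3 + 6*(2*25)))*2 = (8*(-3 + 6*50))*2 = (8*(-3 + 300))*2 = (8*297)*2 = 2376*2 = 4752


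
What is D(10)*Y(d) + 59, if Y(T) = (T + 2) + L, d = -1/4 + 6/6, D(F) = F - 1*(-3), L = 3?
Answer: 535/4 ≈ 133.75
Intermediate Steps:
D(F) = 3 + F (D(F) = F + 3 = 3 + F)
d = 3/4 (d = -1*1/4 + 6*(1/6) = -1/4 + 1 = 3/4 ≈ 0.75000)
Y(T) = 5 + T (Y(T) = (T + 2) + 3 = (2 + T) + 3 = 5 + T)
D(10)*Y(d) + 59 = (3 + 10)*(5 + 3/4) + 59 = 13*(23/4) + 59 = 299/4 + 59 = 535/4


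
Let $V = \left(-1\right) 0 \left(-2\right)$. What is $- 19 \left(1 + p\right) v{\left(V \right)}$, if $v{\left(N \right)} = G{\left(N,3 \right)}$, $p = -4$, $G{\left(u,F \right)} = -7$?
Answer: $-399$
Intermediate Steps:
$V = 0$ ($V = 0 \left(-2\right) = 0$)
$v{\left(N \right)} = -7$
$- 19 \left(1 + p\right) v{\left(V \right)} = - 19 \left(1 - 4\right) \left(-7\right) = \left(-19\right) \left(-3\right) \left(-7\right) = 57 \left(-7\right) = -399$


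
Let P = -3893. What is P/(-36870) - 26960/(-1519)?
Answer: 999928667/56005530 ≈ 17.854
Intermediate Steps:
P/(-36870) - 26960/(-1519) = -3893/(-36870) - 26960/(-1519) = -3893*(-1/36870) - 26960*(-1/1519) = 3893/36870 + 26960/1519 = 999928667/56005530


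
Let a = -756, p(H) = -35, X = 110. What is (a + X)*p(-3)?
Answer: 22610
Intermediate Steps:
(a + X)*p(-3) = (-756 + 110)*(-35) = -646*(-35) = 22610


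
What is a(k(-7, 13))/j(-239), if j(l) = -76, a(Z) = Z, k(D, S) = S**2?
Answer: -169/76 ≈ -2.2237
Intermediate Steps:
a(k(-7, 13))/j(-239) = 13**2/(-76) = 169*(-1/76) = -169/76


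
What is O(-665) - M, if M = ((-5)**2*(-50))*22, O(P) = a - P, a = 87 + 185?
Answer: 28437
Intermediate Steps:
a = 272
O(P) = 272 - P
M = -27500 (M = (25*(-50))*22 = -1250*22 = -27500)
O(-665) - M = (272 - 1*(-665)) - 1*(-27500) = (272 + 665) + 27500 = 937 + 27500 = 28437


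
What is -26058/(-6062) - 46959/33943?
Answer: 42844374/14697319 ≈ 2.9151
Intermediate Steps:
-26058/(-6062) - 46959/33943 = -26058*(-1/6062) - 46959*1/33943 = 13029/3031 - 46959/33943 = 42844374/14697319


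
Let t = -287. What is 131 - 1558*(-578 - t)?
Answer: 453509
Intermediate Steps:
131 - 1558*(-578 - t) = 131 - 1558*(-578 - 1*(-287)) = 131 - 1558*(-578 + 287) = 131 - 1558*(-291) = 131 + 453378 = 453509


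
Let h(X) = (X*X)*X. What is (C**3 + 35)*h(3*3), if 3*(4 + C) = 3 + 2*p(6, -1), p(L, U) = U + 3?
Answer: 22140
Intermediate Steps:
p(L, U) = 3 + U
h(X) = X**3 (h(X) = X**2*X = X**3)
C = -5/3 (C = -4 + (3 + 2*(3 - 1))/3 = -4 + (3 + 2*2)/3 = -4 + (3 + 4)/3 = -4 + (1/3)*7 = -4 + 7/3 = -5/3 ≈ -1.6667)
(C**3 + 35)*h(3*3) = ((-5/3)**3 + 35)*(3*3)**3 = (-125/27 + 35)*9**3 = (820/27)*729 = 22140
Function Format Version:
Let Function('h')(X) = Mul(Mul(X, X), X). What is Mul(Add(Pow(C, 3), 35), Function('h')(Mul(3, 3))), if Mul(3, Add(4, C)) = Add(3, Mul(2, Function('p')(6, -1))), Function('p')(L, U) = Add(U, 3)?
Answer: 22140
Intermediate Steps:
Function('p')(L, U) = Add(3, U)
Function('h')(X) = Pow(X, 3) (Function('h')(X) = Mul(Pow(X, 2), X) = Pow(X, 3))
C = Rational(-5, 3) (C = Add(-4, Mul(Rational(1, 3), Add(3, Mul(2, Add(3, -1))))) = Add(-4, Mul(Rational(1, 3), Add(3, Mul(2, 2)))) = Add(-4, Mul(Rational(1, 3), Add(3, 4))) = Add(-4, Mul(Rational(1, 3), 7)) = Add(-4, Rational(7, 3)) = Rational(-5, 3) ≈ -1.6667)
Mul(Add(Pow(C, 3), 35), Function('h')(Mul(3, 3))) = Mul(Add(Pow(Rational(-5, 3), 3), 35), Pow(Mul(3, 3), 3)) = Mul(Add(Rational(-125, 27), 35), Pow(9, 3)) = Mul(Rational(820, 27), 729) = 22140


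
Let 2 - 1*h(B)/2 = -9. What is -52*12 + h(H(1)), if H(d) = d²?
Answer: -602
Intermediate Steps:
h(B) = 22 (h(B) = 4 - 2*(-9) = 4 + 18 = 22)
-52*12 + h(H(1)) = -52*12 + 22 = -624 + 22 = -602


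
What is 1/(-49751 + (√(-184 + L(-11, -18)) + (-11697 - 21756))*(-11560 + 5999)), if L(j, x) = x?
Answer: I/(5561*√202 + 185982382*I) ≈ 5.3769e-9 + 2.285e-12*I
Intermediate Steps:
1/(-49751 + (√(-184 + L(-11, -18)) + (-11697 - 21756))*(-11560 + 5999)) = 1/(-49751 + (√(-184 - 18) + (-11697 - 21756))*(-11560 + 5999)) = 1/(-49751 + (√(-202) - 33453)*(-5561)) = 1/(-49751 + (I*√202 - 33453)*(-5561)) = 1/(-49751 + (-33453 + I*√202)*(-5561)) = 1/(-49751 + (186032133 - 5561*I*√202)) = 1/(185982382 - 5561*I*√202)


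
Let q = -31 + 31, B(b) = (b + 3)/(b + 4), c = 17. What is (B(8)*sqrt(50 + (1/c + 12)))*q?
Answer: 0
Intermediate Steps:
B(b) = (3 + b)/(4 + b)
q = 0
(B(8)*sqrt(50 + (1/c + 12)))*q = (((3 + 8)/(4 + 8))*sqrt(50 + (1/17 + 12)))*0 = ((11/12)*sqrt(50 + (1/17 + 12)))*0 = (((1/12)*11)*sqrt(50 + 205/17))*0 = (11*sqrt(1055/17)/12)*0 = (11*(sqrt(17935)/17)/12)*0 = (11*sqrt(17935)/204)*0 = 0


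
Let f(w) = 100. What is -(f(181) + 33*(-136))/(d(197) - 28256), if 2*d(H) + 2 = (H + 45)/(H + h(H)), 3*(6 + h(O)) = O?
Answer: -307160/1977957 ≈ -0.15529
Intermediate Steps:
h(O) = -6 + O/3
d(H) = -1 + (45 + H)/(2*(-6 + 4*H/3)) (d(H) = -1 + ((H + 45)/(H + (-6 + H/3)))/2 = -1 + ((45 + H)/(-6 + 4*H/3))/2 = -1 + (45 + H)/(2*(-6 + 4*H/3)))
-(f(181) + 33*(-136))/(d(197) - 28256) = -(100 + 33*(-136))/((171 - 5*197)/(4*(-9 + 2*197)) - 28256) = -(100 - 4488)/((171 - 985)/(4*(-9 + 394)) - 28256) = -(-4388)/((1/4)*(-814)/385 - 28256) = -(-4388)/((1/4)*(1/385)*(-814) - 28256) = -(-4388)/(-37/70 - 28256) = -(-4388)/(-1977957/70) = -(-4388)*(-70)/1977957 = -1*307160/1977957 = -307160/1977957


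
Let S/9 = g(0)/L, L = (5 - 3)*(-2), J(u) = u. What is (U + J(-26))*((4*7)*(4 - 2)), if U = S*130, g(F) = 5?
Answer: -83356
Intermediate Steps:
L = -4 (L = 2*(-2) = -4)
S = -45/4 (S = 9*(5/(-4)) = 9*(5*(-1/4)) = 9*(-5/4) = -45/4 ≈ -11.250)
U = -2925/2 (U = -45/4*130 = -2925/2 ≈ -1462.5)
(U + J(-26))*((4*7)*(4 - 2)) = (-2925/2 - 26)*((4*7)*(4 - 2)) = -41678*2 = -2977/2*56 = -83356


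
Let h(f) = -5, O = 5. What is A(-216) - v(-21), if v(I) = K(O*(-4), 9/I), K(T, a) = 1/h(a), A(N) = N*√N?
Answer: ⅕ - 1296*I*√6 ≈ 0.2 - 3174.5*I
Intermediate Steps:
A(N) = N^(3/2)
K(T, a) = -⅕ (K(T, a) = 1/(-5) = -⅕)
v(I) = -⅕
A(-216) - v(-21) = (-216)^(3/2) - 1*(-⅕) = -1296*I*√6 + ⅕ = ⅕ - 1296*I*√6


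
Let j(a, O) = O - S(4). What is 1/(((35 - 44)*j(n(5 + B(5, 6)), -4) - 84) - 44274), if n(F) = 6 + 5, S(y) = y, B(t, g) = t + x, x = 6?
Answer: -1/44286 ≈ -2.2580e-5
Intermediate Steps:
B(t, g) = 6 + t (B(t, g) = t + 6 = 6 + t)
n(F) = 11
j(a, O) = -4 + O (j(a, O) = O - 1*4 = O - 4 = -4 + O)
1/(((35 - 44)*j(n(5 + B(5, 6)), -4) - 84) - 44274) = 1/(((35 - 44)*(-4 - 4) - 84) - 44274) = 1/((-9*(-8) - 84) - 44274) = 1/((72 - 84) - 44274) = 1/(-12 - 44274) = 1/(-44286) = -1/44286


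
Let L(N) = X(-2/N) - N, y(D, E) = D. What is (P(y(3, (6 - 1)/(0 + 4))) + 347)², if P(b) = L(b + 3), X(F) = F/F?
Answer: 116964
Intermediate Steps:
X(F) = 1
L(N) = 1 - N
P(b) = -2 - b (P(b) = 1 - (b + 3) = 1 - (3 + b) = 1 + (-3 - b) = -2 - b)
(P(y(3, (6 - 1)/(0 + 4))) + 347)² = ((-2 - 1*3) + 347)² = ((-2 - 3) + 347)² = (-5 + 347)² = 342² = 116964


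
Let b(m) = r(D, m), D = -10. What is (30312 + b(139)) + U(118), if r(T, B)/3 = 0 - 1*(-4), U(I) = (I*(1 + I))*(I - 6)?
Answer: 1603028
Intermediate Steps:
U(I) = I*(1 + I)*(-6 + I) (U(I) = (I*(1 + I))*(-6 + I) = I*(1 + I)*(-6 + I))
r(T, B) = 12 (r(T, B) = 3*(0 - 1*(-4)) = 3*(0 + 4) = 3*4 = 12)
b(m) = 12
(30312 + b(139)) + U(118) = (30312 + 12) + 118*(-6 + 118² - 5*118) = 30324 + 118*(-6 + 13924 - 590) = 30324 + 118*13328 = 30324 + 1572704 = 1603028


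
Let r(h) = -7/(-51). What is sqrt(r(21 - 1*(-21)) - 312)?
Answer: I*sqrt(811155)/51 ≈ 17.66*I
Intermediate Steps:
r(h) = 7/51 (r(h) = -7*(-1/51) = 7/51)
sqrt(r(21 - 1*(-21)) - 312) = sqrt(7/51 - 312) = sqrt(-15905/51) = I*sqrt(811155)/51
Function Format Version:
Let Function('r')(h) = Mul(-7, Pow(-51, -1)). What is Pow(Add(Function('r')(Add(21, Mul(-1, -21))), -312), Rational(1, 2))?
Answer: Mul(Rational(1, 51), I, Pow(811155, Rational(1, 2))) ≈ Mul(17.660, I)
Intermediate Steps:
Function('r')(h) = Rational(7, 51) (Function('r')(h) = Mul(-7, Rational(-1, 51)) = Rational(7, 51))
Pow(Add(Function('r')(Add(21, Mul(-1, -21))), -312), Rational(1, 2)) = Pow(Add(Rational(7, 51), -312), Rational(1, 2)) = Pow(Rational(-15905, 51), Rational(1, 2)) = Mul(Rational(1, 51), I, Pow(811155, Rational(1, 2)))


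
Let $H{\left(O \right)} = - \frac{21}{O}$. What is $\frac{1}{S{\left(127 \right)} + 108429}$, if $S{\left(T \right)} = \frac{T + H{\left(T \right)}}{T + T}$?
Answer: $\frac{16129}{1748859395} \approx 9.2226 \cdot 10^{-6}$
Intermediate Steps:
$S{\left(T \right)} = \frac{T - \frac{21}{T}}{2 T}$ ($S{\left(T \right)} = \frac{T - \frac{21}{T}}{T + T} = \frac{T - \frac{21}{T}}{2 T}$)
$\frac{1}{S{\left(127 \right)} + 108429} = \frac{1}{\frac{-21 + 127^{2}}{2 \cdot 16129} + 108429} = \frac{1}{\frac{1}{2} \cdot \frac{1}{16129} \left(-21 + 16129\right) + 108429} = \frac{1}{\frac{1}{2} \cdot \frac{1}{16129} \cdot 16108 + 108429} = \frac{1}{\frac{8054}{16129} + 108429} = \frac{1}{\frac{1748859395}{16129}} = \frac{16129}{1748859395}$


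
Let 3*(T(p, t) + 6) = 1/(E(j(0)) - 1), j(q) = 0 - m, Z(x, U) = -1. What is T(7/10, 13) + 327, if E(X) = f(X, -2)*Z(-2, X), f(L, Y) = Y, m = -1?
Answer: 964/3 ≈ 321.33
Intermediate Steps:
j(q) = 1 (j(q) = 0 - 1*(-1) = 0 + 1 = 1)
E(X) = 2 (E(X) = -2*(-1) = 2)
T(p, t) = -17/3 (T(p, t) = -6 + 1/(3*(2 - 1)) = -6 + (1/3)/1 = -6 + (1/3)*1 = -6 + 1/3 = -17/3)
T(7/10, 13) + 327 = -17/3 + 327 = 964/3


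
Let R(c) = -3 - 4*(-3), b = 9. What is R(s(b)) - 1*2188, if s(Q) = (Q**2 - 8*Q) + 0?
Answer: -2179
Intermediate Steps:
s(Q) = Q**2 - 8*Q
R(c) = 9 (R(c) = -3 + 12 = 9)
R(s(b)) - 1*2188 = 9 - 1*2188 = 9 - 2188 = -2179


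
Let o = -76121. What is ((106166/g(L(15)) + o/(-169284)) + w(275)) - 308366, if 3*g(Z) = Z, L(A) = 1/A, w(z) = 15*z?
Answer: 757246174157/169284 ≈ 4.4732e+6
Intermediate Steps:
g(Z) = Z/3
((106166/g(L(15)) + o/(-169284)) + w(275)) - 308366 = ((106166/(((⅓)/15)) - 76121/(-169284)) + 15*275) - 308366 = ((106166/(((⅓)*(1/15))) - 76121*(-1/169284)) + 4125) - 308366 = ((106166/(1/45) + 76121/169284) + 4125) - 308366 = ((106166*45 + 76121/169284) + 4125) - 308366 = ((4777470 + 76121/169284) + 4125) - 308366 = (808749307601/169284 + 4125) - 308366 = 809447604101/169284 - 308366 = 757246174157/169284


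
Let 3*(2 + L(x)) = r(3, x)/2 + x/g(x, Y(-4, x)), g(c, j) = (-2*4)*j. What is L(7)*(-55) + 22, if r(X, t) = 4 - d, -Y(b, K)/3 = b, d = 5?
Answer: 41041/288 ≈ 142.50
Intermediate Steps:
Y(b, K) = -3*b
g(c, j) = -8*j
r(X, t) = -1 (r(X, t) = 4 - 1*5 = 4 - 5 = -1)
L(x) = -13/6 - x/288 (L(x) = -2 + (-1/2 + x/((-(-24)*(-4))))/3 = -2 + (-1*½ + x/((-8*12)))/3 = -2 + (-½ + x/(-96))/3 = -2 + (-½ + x*(-1/96))/3 = -2 + (-½ - x/96)/3 = -2 + (-⅙ - x/288) = -13/6 - x/288)
L(7)*(-55) + 22 = (-13/6 - 1/288*7)*(-55) + 22 = (-13/6 - 7/288)*(-55) + 22 = -631/288*(-55) + 22 = 34705/288 + 22 = 41041/288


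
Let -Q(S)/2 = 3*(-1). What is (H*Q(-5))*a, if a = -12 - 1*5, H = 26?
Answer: -2652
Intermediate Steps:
Q(S) = 6 (Q(S) = -6*(-1) = -2*(-3) = 6)
a = -17 (a = -12 - 5 = -17)
(H*Q(-5))*a = (26*6)*(-17) = 156*(-17) = -2652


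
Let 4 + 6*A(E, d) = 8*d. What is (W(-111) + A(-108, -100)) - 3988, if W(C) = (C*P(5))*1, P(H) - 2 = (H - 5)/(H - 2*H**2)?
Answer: -4344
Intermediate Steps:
A(E, d) = -2/3 + 4*d/3 (A(E, d) = -2/3 + (8*d)/6 = -2/3 + 4*d/3)
P(H) = 2 + (-5 + H)/(H - 2*H**2) (P(H) = 2 + (H - 5)/(H - 2*H**2) = 2 + (-5 + H)/(H - 2*H**2))
W(C) = 2*C (W(C) = (C*((5 - 3*5 + 4*5**2)/(5*(-1 + 2*5))))*1 = (C*((5 - 15 + 4*25)/(5*(-1 + 10))))*1 = (C*((1/5)*(5 - 15 + 100)/9))*1 = (C*((1/5)*(1/9)*90))*1 = (C*2)*1 = (2*C)*1 = 2*C)
(W(-111) + A(-108, -100)) - 3988 = (2*(-111) + (-2/3 + (4/3)*(-100))) - 3988 = (-222 + (-2/3 - 400/3)) - 3988 = (-222 - 134) - 3988 = -356 - 3988 = -4344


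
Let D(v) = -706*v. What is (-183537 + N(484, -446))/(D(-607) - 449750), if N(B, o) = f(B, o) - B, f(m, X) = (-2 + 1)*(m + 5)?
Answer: 92255/10604 ≈ 8.7000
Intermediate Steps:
f(m, X) = -5 - m (f(m, X) = -(5 + m) = -5 - m)
N(B, o) = -5 - 2*B (N(B, o) = (-5 - B) - B = -5 - 2*B)
(-183537 + N(484, -446))/(D(-607) - 449750) = (-183537 + (-5 - 2*484))/(-706*(-607) - 449750) = (-183537 + (-5 - 968))/(428542 - 449750) = (-183537 - 973)/(-21208) = -184510*(-1/21208) = 92255/10604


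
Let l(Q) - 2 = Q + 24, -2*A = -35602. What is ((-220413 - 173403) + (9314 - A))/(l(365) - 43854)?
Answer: 402303/43463 ≈ 9.2562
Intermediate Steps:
A = 17801 (A = -½*(-35602) = 17801)
l(Q) = 26 + Q (l(Q) = 2 + (Q + 24) = 2 + (24 + Q) = 26 + Q)
((-220413 - 173403) + (9314 - A))/(l(365) - 43854) = ((-220413 - 173403) + (9314 - 1*17801))/((26 + 365) - 43854) = (-393816 + (9314 - 17801))/(391 - 43854) = (-393816 - 8487)/(-43463) = -402303*(-1/43463) = 402303/43463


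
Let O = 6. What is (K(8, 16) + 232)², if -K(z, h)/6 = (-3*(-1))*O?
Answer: 15376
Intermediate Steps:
K(z, h) = -108 (K(z, h) = -6*(-3*(-1))*6 = -18*6 = -6*18 = -108)
(K(8, 16) + 232)² = (-108 + 232)² = 124² = 15376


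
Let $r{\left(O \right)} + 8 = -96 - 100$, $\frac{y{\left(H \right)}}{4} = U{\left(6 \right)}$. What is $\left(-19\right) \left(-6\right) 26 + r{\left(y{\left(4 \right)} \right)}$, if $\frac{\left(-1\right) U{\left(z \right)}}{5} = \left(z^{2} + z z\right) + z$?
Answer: $2760$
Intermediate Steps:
$U{\left(z \right)} = - 10 z^{2} - 5 z$ ($U{\left(z \right)} = - 5 \left(\left(z^{2} + z z\right) + z\right) = - 5 \left(\left(z^{2} + z^{2}\right) + z\right) = - 5 \left(2 z^{2} + z\right) = - 5 \left(z + 2 z^{2}\right) = - 10 z^{2} - 5 z$)
$y{\left(H \right)} = -1560$ ($y{\left(H \right)} = 4 \left(\left(-5\right) 6 \left(1 + 2 \cdot 6\right)\right) = 4 \left(\left(-5\right) 6 \left(1 + 12\right)\right) = 4 \left(\left(-5\right) 6 \cdot 13\right) = 4 \left(-390\right) = -1560$)
$r{\left(O \right)} = -204$ ($r{\left(O \right)} = -8 - 196 = -204$)
$\left(-19\right) \left(-6\right) 26 + r{\left(y{\left(4 \right)} \right)} = \left(-19\right) \left(-6\right) 26 - 204 = 114 \cdot 26 - 204 = 2964 - 204 = 2760$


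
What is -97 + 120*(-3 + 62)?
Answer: 6983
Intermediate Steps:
-97 + 120*(-3 + 62) = -97 + 120*59 = -97 + 7080 = 6983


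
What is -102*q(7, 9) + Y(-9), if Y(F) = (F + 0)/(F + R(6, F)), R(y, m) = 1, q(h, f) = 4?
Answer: -3255/8 ≈ -406.88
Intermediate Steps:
Y(F) = F/(1 + F) (Y(F) = (F + 0)/(F + 1) = F/(1 + F))
-102*q(7, 9) + Y(-9) = -102*4 - 9/(1 - 9) = -408 - 9/(-8) = -408 - 9*(-⅛) = -408 + 9/8 = -3255/8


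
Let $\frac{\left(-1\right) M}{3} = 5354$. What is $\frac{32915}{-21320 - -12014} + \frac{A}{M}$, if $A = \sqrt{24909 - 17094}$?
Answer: $- \frac{32915}{9306} - \frac{\sqrt{7815}}{16062} \approx -3.5425$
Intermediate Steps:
$M = -16062$ ($M = \left(-3\right) 5354 = -16062$)
$A = \sqrt{7815} \approx 88.402$
$\frac{32915}{-21320 - -12014} + \frac{A}{M} = \frac{32915}{-21320 - -12014} + \frac{\sqrt{7815}}{-16062} = \frac{32915}{-21320 + 12014} + \sqrt{7815} \left(- \frac{1}{16062}\right) = \frac{32915}{-9306} - \frac{\sqrt{7815}}{16062} = 32915 \left(- \frac{1}{9306}\right) - \frac{\sqrt{7815}}{16062} = - \frac{32915}{9306} - \frac{\sqrt{7815}}{16062}$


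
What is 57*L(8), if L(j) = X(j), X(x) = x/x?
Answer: 57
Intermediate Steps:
X(x) = 1
L(j) = 1
57*L(8) = 57*1 = 57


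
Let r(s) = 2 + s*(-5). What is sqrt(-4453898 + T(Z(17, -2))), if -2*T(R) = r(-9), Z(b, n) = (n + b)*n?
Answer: I*sqrt(17815686)/2 ≈ 2110.4*I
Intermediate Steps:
Z(b, n) = n*(b + n) (Z(b, n) = (b + n)*n = n*(b + n))
r(s) = 2 - 5*s
T(R) = -47/2 (T(R) = -(2 - 5*(-9))/2 = -(2 + 45)/2 = -1/2*47 = -47/2)
sqrt(-4453898 + T(Z(17, -2))) = sqrt(-4453898 - 47/2) = sqrt(-8907843/2) = I*sqrt(17815686)/2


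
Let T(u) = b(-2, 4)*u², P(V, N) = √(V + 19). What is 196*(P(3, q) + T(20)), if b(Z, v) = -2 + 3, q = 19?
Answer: 78400 + 196*√22 ≈ 79319.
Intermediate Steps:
P(V, N) = √(19 + V)
b(Z, v) = 1
T(u) = u² (T(u) = 1*u² = u²)
196*(P(3, q) + T(20)) = 196*(√(19 + 3) + 20²) = 196*(√22 + 400) = 196*(400 + √22) = 78400 + 196*√22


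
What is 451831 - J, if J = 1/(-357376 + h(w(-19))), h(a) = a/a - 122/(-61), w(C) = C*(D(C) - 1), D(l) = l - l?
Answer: 161472199964/357373 ≈ 4.5183e+5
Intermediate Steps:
D(l) = 0
w(C) = -C (w(C) = C*(0 - 1) = C*(-1) = -C)
h(a) = 3 (h(a) = 1 - 122*(-1/61) = 1 + 2 = 3)
J = -1/357373 (J = 1/(-357376 + 3) = 1/(-357373) = -1/357373 ≈ -2.7982e-6)
451831 - J = 451831 - 1*(-1/357373) = 451831 + 1/357373 = 161472199964/357373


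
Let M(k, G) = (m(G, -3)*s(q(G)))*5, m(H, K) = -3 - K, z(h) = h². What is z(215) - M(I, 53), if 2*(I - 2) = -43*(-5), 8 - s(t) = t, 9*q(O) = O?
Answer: 46225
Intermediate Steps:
q(O) = O/9
s(t) = 8 - t
I = 219/2 (I = 2 + (-43*(-5))/2 = 2 + (½)*215 = 2 + 215/2 = 219/2 ≈ 109.50)
M(k, G) = 0 (M(k, G) = ((-3 - 1*(-3))*(8 - G/9))*5 = ((-3 + 3)*(8 - G/9))*5 = (0*(8 - G/9))*5 = 0*5 = 0)
z(215) - M(I, 53) = 215² - 1*0 = 46225 + 0 = 46225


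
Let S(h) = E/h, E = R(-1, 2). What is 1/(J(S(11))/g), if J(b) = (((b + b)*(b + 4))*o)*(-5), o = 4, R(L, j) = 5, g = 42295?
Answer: -1023539/1960 ≈ -522.21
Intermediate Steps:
E = 5
S(h) = 5/h
J(b) = -40*b*(4 + b) (J(b) = (((b + b)*(b + 4))*4)*(-5) = (((2*b)*(4 + b))*4)*(-5) = ((2*b*(4 + b))*4)*(-5) = (8*b*(4 + b))*(-5) = -40*b*(4 + b))
1/(J(S(11))/g) = 1/(-40*5/11*(4 + 5/11)/42295) = 1/(-40*5*(1/11)*(4 + 5*(1/11))*(1/42295)) = 1/(-40*5/11*(4 + 5/11)*(1/42295)) = 1/(-40*5/11*49/11*(1/42295)) = 1/(-9800/121*1/42295) = 1/(-1960/1023539) = -1023539/1960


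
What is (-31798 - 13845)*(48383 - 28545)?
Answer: -905465834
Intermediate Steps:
(-31798 - 13845)*(48383 - 28545) = -45643*19838 = -905465834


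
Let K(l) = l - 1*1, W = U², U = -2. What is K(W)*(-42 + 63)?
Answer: 63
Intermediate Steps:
W = 4 (W = (-2)² = 4)
K(l) = -1 + l (K(l) = l - 1 = -1 + l)
K(W)*(-42 + 63) = (-1 + 4)*(-42 + 63) = 3*21 = 63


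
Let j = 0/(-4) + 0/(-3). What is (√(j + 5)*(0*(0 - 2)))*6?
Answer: 0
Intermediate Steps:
j = 0 (j = 0*(-¼) + 0*(-⅓) = 0 + 0 = 0)
(√(j + 5)*(0*(0 - 2)))*6 = (√(0 + 5)*(0*(0 - 2)))*6 = (√5*(0*(-2)))*6 = (√5*0)*6 = 0*6 = 0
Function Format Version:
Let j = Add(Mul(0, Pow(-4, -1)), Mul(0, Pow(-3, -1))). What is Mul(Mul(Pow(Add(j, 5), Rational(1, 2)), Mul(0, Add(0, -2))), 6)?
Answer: 0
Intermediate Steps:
j = 0 (j = Add(Mul(0, Rational(-1, 4)), Mul(0, Rational(-1, 3))) = Add(0, 0) = 0)
Mul(Mul(Pow(Add(j, 5), Rational(1, 2)), Mul(0, Add(0, -2))), 6) = Mul(Mul(Pow(Add(0, 5), Rational(1, 2)), Mul(0, Add(0, -2))), 6) = Mul(Mul(Pow(5, Rational(1, 2)), Mul(0, -2)), 6) = Mul(Mul(Pow(5, Rational(1, 2)), 0), 6) = Mul(0, 6) = 0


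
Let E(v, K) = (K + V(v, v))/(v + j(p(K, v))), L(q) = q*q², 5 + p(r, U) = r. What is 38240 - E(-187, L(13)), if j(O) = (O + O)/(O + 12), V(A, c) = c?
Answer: 3899331350/101941 ≈ 38251.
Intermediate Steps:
p(r, U) = -5 + r
j(O) = 2*O/(12 + O) (j(O) = (2*O)/(12 + O) = 2*O/(12 + O))
L(q) = q³
E(v, K) = (K + v)/(v + 2*(-5 + K)/(7 + K)) (E(v, K) = (K + v)/(v + 2*(-5 + K)/(12 + (-5 + K))) = (K + v)/(v + 2*(-5 + K)/(7 + K)))
38240 - E(-187, L(13)) = 38240 - (7 + 13³)*(13³ - 187)/(-10 + 2*13³ - 187*(7 + 13³)) = 38240 - (7 + 2197)*(2197 - 187)/(-10 + 2*2197 - 187*(7 + 2197)) = 38240 - 2204*2010/(-10 + 4394 - 187*2204) = 38240 - 2204*2010/(-10 + 4394 - 412148) = 38240 - 2204*2010/(-407764) = 38240 - (-1)*2204*2010/407764 = 38240 - 1*(-1107510/101941) = 38240 + 1107510/101941 = 3899331350/101941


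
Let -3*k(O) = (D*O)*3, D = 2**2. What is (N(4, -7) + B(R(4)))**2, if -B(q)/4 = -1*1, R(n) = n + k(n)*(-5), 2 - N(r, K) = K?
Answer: 169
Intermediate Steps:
N(r, K) = 2 - K
D = 4
k(O) = -4*O (k(O) = -4*O*3/3 = -4*O)
R(n) = 21*n (R(n) = n - 4*n*(-5) = n + 20*n = 21*n)
B(q) = 4 (B(q) = -(-4) = -4*(-1) = 4)
(N(4, -7) + B(R(4)))**2 = ((2 - 1*(-7)) + 4)**2 = ((2 + 7) + 4)**2 = (9 + 4)**2 = 13**2 = 169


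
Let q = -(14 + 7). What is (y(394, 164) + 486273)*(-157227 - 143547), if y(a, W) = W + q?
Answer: -146301285984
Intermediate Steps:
q = -21 (q = -1*21 = -21)
y(a, W) = -21 + W (y(a, W) = W - 21 = -21 + W)
(y(394, 164) + 486273)*(-157227 - 143547) = ((-21 + 164) + 486273)*(-157227 - 143547) = (143 + 486273)*(-300774) = 486416*(-300774) = -146301285984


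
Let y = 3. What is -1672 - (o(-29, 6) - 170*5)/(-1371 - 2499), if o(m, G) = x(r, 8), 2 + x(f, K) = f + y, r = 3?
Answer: -359527/215 ≈ -1672.2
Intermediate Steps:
x(f, K) = 1 + f (x(f, K) = -2 + (f + 3) = -2 + (3 + f) = 1 + f)
o(m, G) = 4 (o(m, G) = 1 + 3 = 4)
-1672 - (o(-29, 6) - 170*5)/(-1371 - 2499) = -1672 - (4 - 170*5)/(-1371 - 2499) = -1672 - (4 - 850)/(-3870) = -1672 - (-846)*(-1)/3870 = -1672 - 1*47/215 = -1672 - 47/215 = -359527/215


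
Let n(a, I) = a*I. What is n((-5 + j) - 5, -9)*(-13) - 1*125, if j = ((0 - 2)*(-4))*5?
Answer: 3385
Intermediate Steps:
j = 40 (j = -2*(-4)*5 = 8*5 = 40)
n(a, I) = I*a
n((-5 + j) - 5, -9)*(-13) - 1*125 = -9*((-5 + 40) - 5)*(-13) - 1*125 = -9*(35 - 5)*(-13) - 125 = -9*30*(-13) - 125 = -270*(-13) - 125 = 3510 - 125 = 3385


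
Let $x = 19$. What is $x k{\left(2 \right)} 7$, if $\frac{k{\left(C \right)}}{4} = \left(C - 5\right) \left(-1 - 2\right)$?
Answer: $4788$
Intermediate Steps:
$k{\left(C \right)} = 60 - 12 C$ ($k{\left(C \right)} = 4 \left(C - 5\right) \left(-1 - 2\right) = 4 \left(-5 + C\right) \left(-3\right) = 4 \left(15 - 3 C\right) = 60 - 12 C$)
$x k{\left(2 \right)} 7 = 19 \left(60 - 24\right) 7 = 19 \cdot 36 \cdot 7 = 684 \cdot 7 = 4788$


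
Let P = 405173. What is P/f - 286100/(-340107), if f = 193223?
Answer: 193083273811/65716494861 ≈ 2.9381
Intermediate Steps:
P/f - 286100/(-340107) = 405173/193223 - 286100/(-340107) = 405173*(1/193223) - 286100*(-1/340107) = 405173/193223 + 286100/340107 = 193083273811/65716494861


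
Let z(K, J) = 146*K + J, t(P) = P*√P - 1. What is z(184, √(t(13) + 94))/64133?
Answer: 26864/64133 + √(93 + 13*√13)/64133 ≈ 0.41906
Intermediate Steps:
t(P) = -1 + P^(3/2) (t(P) = P^(3/2) - 1 = -1 + P^(3/2))
z(K, J) = J + 146*K
z(184, √(t(13) + 94))/64133 = (√((-1 + 13^(3/2)) + 94) + 146*184)/64133 = (√((-1 + 13*√13) + 94) + 26864)*(1/64133) = (√(93 + 13*√13) + 26864)*(1/64133) = (26864 + √(93 + 13*√13))*(1/64133) = 26864/64133 + √(93 + 13*√13)/64133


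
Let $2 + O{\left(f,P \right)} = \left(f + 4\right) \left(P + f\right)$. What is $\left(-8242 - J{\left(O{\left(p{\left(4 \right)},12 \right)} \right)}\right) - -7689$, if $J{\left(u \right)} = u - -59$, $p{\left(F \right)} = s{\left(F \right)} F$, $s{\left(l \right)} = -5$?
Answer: $-738$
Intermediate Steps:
$p{\left(F \right)} = - 5 F$
$O{\left(f,P \right)} = -2 + \left(4 + f\right) \left(P + f\right)$ ($O{\left(f,P \right)} = -2 + \left(f + 4\right) \left(P + f\right) = -2 + \left(4 + f\right) \left(P + f\right)$)
$J{\left(u \right)} = 59 + u$ ($J{\left(u \right)} = u + 59 = 59 + u$)
$\left(-8242 - J{\left(O{\left(p{\left(4 \right)},12 \right)} \right)}\right) - -7689 = \left(-8242 - \left(59 + \left(-2 + \left(\left(-5\right) 4\right)^{2} + 4 \cdot 12 + 4 \left(\left(-5\right) 4\right) + 12 \left(\left(-5\right) 4\right)\right)\right)\right) - -7689 = \left(-8242 - \left(59 + \left(-2 + \left(-20\right)^{2} + 48 + 4 \left(-20\right) + 12 \left(-20\right)\right)\right)\right) + 7689 = \left(-8242 - \left(59 - -126\right)\right) + 7689 = \left(-8242 - \left(59 + 126\right)\right) + 7689 = \left(-8242 - 185\right) + 7689 = -8427 + 7689 = -738$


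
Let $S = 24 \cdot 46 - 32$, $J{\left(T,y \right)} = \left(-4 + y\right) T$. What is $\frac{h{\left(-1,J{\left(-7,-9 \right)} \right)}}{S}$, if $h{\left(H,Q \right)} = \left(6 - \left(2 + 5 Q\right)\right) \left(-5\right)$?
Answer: $\frac{2255}{1072} \approx 2.1035$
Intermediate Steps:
$J{\left(T,y \right)} = T \left(-4 + y\right)$
$h{\left(H,Q \right)} = -20 + 25 Q$ ($h{\left(H,Q \right)} = \left(6 - \left(2 + 5 Q\right)\right) \left(-5\right) = \left(4 - 5 Q\right) \left(-5\right) = -20 + 25 Q$)
$S = 1072$ ($S = 1104 - 32 = 1072$)
$\frac{h{\left(-1,J{\left(-7,-9 \right)} \right)}}{S} = \frac{-20 + 25 \left(- 7 \left(-4 - 9\right)\right)}{1072} = \left(-20 + 25 \left(\left(-7\right) \left(-13\right)\right)\right) \frac{1}{1072} = \left(-20 + 25 \cdot 91\right) \frac{1}{1072} = \left(-20 + 2275\right) \frac{1}{1072} = 2255 \cdot \frac{1}{1072} = \frac{2255}{1072}$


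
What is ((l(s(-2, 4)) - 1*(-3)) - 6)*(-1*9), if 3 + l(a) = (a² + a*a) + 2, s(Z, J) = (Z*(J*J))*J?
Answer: -294876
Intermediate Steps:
s(Z, J) = Z*J³ (s(Z, J) = (Z*J²)*J = Z*J³)
l(a) = -1 + 2*a² (l(a) = -3 + ((a² + a*a) + 2) = -3 + ((a² + a²) + 2) = -3 + (2*a² + 2) = -3 + (2 + 2*a²) = -1 + 2*a²)
((l(s(-2, 4)) - 1*(-3)) - 6)*(-1*9) = (((-1 + 2*(-2*4³)²) - 1*(-3)) - 6)*(-1*9) = (((-1 + 2*(-2*64)²) + 3) - 6)*(-9) = (((-1 + 2*(-128)²) + 3) - 6)*(-9) = (((-1 + 2*16384) + 3) - 6)*(-9) = (((-1 + 32768) + 3) - 6)*(-9) = ((32767 + 3) - 6)*(-9) = (32770 - 6)*(-9) = 32764*(-9) = -294876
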